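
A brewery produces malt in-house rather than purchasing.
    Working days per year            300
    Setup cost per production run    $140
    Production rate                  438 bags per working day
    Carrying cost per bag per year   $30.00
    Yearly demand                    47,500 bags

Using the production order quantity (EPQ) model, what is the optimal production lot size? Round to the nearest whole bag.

Daily demand d = 47,500/300 = 158.333; p = 438; 1 − d/p = 0.63851
EPQ = √(2DS / (H(1 − d/p)))
    = √(2 × 47,500 × 140 / (30 × 0.63851)) ≈ 833.26

833 bags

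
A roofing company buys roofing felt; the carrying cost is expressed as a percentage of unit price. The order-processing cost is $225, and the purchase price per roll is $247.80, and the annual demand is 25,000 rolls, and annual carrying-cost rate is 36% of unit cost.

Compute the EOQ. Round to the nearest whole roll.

355 rolls

H = i·C = 0.36 × $247.8 = $89.2080 per roll-year
Optimal lot size Q* = (2 × 25,000 × $225 / $89.208)^½ ≈ 355.12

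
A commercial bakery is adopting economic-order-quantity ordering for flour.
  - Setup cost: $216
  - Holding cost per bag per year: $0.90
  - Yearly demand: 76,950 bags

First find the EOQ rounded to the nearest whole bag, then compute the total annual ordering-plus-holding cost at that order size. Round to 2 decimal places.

2DS/H = 2·76,950·216/0.9 = 36,936,000.00
EOQ = √36,936,000.00 ≈ 6,077.50 → Q = 6,077 bags
Annual ordering cost = (D/Q)·S = (76,950/6,077) × 216 = $2,735.10
Annual holding cost  = (Q/2)·H = (6,077/2) × 0.9 = $2,734.65
Total = $2,735.10 + $2,734.65 = $5,469.75

$5,469.75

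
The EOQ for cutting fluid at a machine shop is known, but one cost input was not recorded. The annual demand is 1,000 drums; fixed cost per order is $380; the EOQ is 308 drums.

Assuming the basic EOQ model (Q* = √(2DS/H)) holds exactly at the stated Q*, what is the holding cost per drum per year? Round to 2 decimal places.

EOQ relation: Q² = 2DS/H, so rearrange for the unknown.
H = 2DS / Q² = 2 × 1,000 × 380 / 308² = 8.0115

$8.01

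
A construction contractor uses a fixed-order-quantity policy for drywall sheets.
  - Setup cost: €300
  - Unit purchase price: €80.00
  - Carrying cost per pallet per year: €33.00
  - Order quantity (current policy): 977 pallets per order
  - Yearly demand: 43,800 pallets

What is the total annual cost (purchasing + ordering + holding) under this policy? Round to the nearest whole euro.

Ordering: D/Q × S = 43,800/977 × €300 = €13,449.33
Holding:  Q/2 × H = 977/2 × €33 = €16,120.50
Purchase cost = D·C = 43,800 × 80 = €3,504,000.00
Total = €13,449.33 + €16,120.50 + €3,504,000.00 = €3,533,569.83

€3,533,570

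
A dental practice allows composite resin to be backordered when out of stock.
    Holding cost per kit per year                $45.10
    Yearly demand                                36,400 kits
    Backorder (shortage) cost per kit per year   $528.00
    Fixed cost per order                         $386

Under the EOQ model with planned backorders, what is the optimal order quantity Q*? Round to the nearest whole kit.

Q* = √(2DS/H) · √((H + b)/b)
   = √(2 × 36,400 × 386 / 45.1) · √((45.1 + 528) / 528)
   = 789.353 × 1.0418 ≈ 822.37

822 kits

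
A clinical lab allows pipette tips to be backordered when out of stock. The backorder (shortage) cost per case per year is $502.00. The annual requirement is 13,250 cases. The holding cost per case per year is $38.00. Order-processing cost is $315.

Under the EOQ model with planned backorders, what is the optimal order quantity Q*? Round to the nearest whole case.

Q* = √(2DS/H) · √((H + b)/b)
   = √(2 × 13,250 × 315 / 38) · √((38 + 502) / 502)
   = 468.691 × 1.0372 ≈ 486.11

486 cases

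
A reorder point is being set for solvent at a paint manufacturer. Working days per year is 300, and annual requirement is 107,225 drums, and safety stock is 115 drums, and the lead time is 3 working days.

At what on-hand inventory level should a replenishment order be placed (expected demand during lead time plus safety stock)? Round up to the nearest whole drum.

1,188 drums

Daily demand d = 107,225 / 300 = 357.417 drums/day
Demand during lead time = 357.417 × 3 = 1,072.25
Reorder point = 1,072.25 + 115 = 1,187.25 → round up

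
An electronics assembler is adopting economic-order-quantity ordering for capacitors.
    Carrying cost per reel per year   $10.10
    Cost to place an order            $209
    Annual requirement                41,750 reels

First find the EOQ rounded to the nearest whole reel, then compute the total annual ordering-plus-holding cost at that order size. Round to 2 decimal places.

$13,276.30

Optimal lot size Q* = (2 × 41,750 × $209 / $10.1)^½ ≈ 1,314.49 → Q = 1,314 reels
Ordering: D/Q × S = 41,750/1,314 × $209 = $6,640.60
Holding:  Q/2 × H = 1,314/2 × $10.1 = $6,635.70
Total = $6,640.60 + $6,635.70 = $13,276.30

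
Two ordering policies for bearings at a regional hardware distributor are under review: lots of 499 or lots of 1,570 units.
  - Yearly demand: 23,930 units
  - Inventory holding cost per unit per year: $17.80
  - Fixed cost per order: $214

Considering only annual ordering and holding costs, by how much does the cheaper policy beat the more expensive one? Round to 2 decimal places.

$2,531.13

TC(Q) = (D/Q)S + (Q/2)H
TC(499) = (23,930/499)×214 + (499/2)×17.8 = $14,703.67
TC(1,570) = (23,930/1,570)×214 + (1,570/2)×17.8 = $17,234.80
Lots of 499 are cheaper by $2,531.13.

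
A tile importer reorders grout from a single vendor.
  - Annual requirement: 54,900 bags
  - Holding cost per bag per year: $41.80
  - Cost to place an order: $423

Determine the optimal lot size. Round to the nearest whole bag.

1,054 bags

Q* = √(2·D·S / H) = √(2·54,900·423 / 41.8) = √1,111,134.0 ≈ 1,054.10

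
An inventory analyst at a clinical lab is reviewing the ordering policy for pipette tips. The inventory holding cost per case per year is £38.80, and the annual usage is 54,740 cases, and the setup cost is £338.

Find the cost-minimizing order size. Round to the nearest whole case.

Q* = √(2·D·S / H) = √(2·54,740·338 / 38.8) = √953,717.5 ≈ 976.58

977 cases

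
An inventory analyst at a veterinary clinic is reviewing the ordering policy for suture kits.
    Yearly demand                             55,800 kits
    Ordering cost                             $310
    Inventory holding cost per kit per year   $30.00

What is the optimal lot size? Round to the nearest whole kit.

1,074 kits

Optimal lot size Q* = (2 × 55,800 × $310 / $30)^½ ≈ 1,073.87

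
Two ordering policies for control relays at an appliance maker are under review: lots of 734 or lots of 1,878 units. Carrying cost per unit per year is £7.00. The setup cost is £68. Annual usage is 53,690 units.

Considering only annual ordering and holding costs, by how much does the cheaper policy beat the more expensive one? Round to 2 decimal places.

TC(Q) = (D/Q)S + (Q/2)H
TC(734) = (53,690/734)×68 + (734/2)×7 = £7,543.01
TC(1,878) = (53,690/1,878)×68 + (1,878/2)×7 = £8,517.05
Cheaper: Q = 734.  Difference = £974.04

£974.04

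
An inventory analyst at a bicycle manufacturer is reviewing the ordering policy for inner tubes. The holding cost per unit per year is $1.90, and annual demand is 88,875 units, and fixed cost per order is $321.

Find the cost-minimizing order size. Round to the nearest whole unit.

EOQ = √(2DS/H) = √(2 × 88,875 × 321 / 1.9)
    = √(30,030,394.74) ≈ 5,480.00

5,480 units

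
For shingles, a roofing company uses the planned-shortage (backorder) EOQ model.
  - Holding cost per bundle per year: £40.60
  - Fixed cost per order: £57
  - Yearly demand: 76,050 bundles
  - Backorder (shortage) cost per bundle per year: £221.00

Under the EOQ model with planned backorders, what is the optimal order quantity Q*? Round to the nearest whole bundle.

Basic EOQ = √(2·76,050·57/40.6) = 462.103
Backorder adjustment √((H+b)/b) = √((40.6+221)/221) = 1.0880
Q* = 462.103 × 1.0880 ≈ 502.76

503 bundles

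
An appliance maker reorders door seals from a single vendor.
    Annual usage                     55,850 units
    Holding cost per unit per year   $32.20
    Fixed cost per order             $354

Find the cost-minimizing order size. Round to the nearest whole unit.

1,108 units

2DS/H = 2·55,850·354/32.2 = 1,228,006.21
EOQ = √1,228,006.21 ≈ 1,108.15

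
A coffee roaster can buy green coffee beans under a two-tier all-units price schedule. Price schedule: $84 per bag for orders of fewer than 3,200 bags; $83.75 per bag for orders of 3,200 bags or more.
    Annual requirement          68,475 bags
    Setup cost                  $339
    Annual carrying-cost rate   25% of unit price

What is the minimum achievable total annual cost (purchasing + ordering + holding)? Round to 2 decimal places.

$5,775,535.32

H₁ = 25%×$84 = $21.0000;  H₂ = 25%×$83.75 = $20.9375
EOQ₁ = √(2×68,475×339/21.0000) = 1,486.86  (< 3,200, feasible at tier 1)
EOQ₂ = √(2×68,475×339/20.9375) = 1,489.08  (< 3,200 → use Q = 3,200 at tier-2 price)
TC(tier 1 (EOQ₁), Q≈1,486.9) = $5,783,124.14
TC(tier 2, Q≈3,200.0) = $5,775,535.32
Minimum at tier 2: $5,775,535.32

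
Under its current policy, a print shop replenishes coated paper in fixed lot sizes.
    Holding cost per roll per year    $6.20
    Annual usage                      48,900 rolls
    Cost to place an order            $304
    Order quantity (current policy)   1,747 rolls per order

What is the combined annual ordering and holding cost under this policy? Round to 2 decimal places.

Annual ordering cost = (D/Q)·S = (48,900/1,747) × 304 = $8,509.22
Annual holding cost  = (Q/2)·H = (1,747/2) × 6.2 = $5,415.70
Total = $8,509.22 + $5,415.70 = $13,924.92

$13,924.92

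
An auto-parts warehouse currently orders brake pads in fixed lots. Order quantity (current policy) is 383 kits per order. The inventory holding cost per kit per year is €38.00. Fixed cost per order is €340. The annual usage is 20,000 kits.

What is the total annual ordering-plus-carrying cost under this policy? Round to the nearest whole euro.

Ordering: D/Q × S = 20,000/383 × €340 = €17,754.57
Holding:  Q/2 × H = 383/2 × €38 = €7,277.00
Total = €17,754.57 + €7,277.00 = €25,031.57

€25,032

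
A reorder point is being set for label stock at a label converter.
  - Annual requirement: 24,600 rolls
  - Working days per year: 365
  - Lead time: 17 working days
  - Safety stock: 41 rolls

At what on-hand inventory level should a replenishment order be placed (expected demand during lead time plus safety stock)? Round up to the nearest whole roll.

1,187 rolls

Daily demand d = 24,600 / 365 = 67.397 rolls/day
Demand during lead time = 67.397 × 17 = 1,145.75
Reorder point = 1,145.75 + 41 = 1,186.75 → round up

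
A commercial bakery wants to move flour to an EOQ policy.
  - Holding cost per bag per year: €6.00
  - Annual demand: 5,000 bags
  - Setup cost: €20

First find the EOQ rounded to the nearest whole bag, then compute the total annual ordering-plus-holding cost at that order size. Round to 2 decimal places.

€1,095.45

Optimal lot size Q* = (2 × 5,000 × €20 / €6)^½ ≈ 182.57 → Q = 183 bags
Orders/yr = 5,000/183 = 27.322; ordering cost = 27.322 × €20 = €546.45
Average inventory = 183/2 = 91.5; holding cost = 91.5 × €6 = €549.00
Total = €546.45 + €549.00 = €1,095.45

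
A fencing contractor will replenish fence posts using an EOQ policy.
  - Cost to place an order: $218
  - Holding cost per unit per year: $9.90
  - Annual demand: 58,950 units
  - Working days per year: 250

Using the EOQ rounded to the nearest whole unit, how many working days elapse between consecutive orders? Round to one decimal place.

Optimal lot size Q* = (2 × 58,950 × $218 / $9.9)^½ ≈ 1,611.27 → Q = 1,611 units
T = Q/D × 250 days = 1,611/58,950 × 250 = 6.832 days

6.8 days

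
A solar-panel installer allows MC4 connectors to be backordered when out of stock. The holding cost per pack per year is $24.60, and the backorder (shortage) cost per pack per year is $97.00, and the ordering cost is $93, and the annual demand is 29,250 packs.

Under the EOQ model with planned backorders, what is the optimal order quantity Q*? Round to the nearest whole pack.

Q* = √(2DS/H) · √((H + b)/b)
   = √(2 × 29,250 × 93 / 24.6) · √((24.6 + 97) / 97)
   = 470.275 × 1.1196 ≈ 526.54

527 packs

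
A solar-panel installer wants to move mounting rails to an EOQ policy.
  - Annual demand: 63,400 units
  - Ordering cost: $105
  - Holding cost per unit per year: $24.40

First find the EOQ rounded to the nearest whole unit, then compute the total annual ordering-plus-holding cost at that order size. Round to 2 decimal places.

$18,023.92

2DS/H = 2·63,400·105/24.4 = 545,655.74
EOQ = √545,655.74 ≈ 738.69 → Q = 739 units
Orders/yr = 63,400/739 = 85.792; ordering cost = 85.792 × $105 = $9,008.12
Average inventory = 739/2 = 369.5; holding cost = 369.5 × $24.4 = $9,015.80
Total = $9,008.12 + $9,015.80 = $18,023.92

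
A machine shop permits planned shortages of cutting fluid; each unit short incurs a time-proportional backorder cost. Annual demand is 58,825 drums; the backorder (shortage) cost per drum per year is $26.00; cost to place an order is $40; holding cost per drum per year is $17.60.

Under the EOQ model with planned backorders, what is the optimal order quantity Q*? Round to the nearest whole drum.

Q* = √(2DS/H) · √((H + b)/b)
   = √(2 × 58,825 × 40 / 17.6) · √((17.6 + 26) / 26)
   = 517.094 × 1.2950 ≈ 669.62

670 drums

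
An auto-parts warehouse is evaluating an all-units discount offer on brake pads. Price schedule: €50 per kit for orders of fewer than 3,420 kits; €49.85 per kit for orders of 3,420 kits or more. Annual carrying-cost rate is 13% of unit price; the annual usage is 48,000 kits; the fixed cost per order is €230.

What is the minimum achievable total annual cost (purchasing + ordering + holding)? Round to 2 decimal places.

H₁ = 13%×€50 = €6.5000;  H₂ = 13%×€49.85 = €6.4805
EOQ₁ = √(2×48,000×230/6.5000) = 1,843.07  (< 3,420, feasible at tier 1)
EOQ₂ = √(2×48,000×230/6.4805) = 1,845.85  (< 3,420 → use Q = 3,420 at tier-2 price)
TC(tier 1 (EOQ₁), Q≈1,843.1) = €2,411,979.98
TC(tier 2, Q≈3,420.0) = €2,407,109.73
Minimum at tier 2: €2,407,109.73

€2,407,109.73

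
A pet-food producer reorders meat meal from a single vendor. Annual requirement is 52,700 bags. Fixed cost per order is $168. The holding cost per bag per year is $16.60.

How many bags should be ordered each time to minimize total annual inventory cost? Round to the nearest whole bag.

Q* = √(2·D·S / H) = √(2·52,700·168 / 16.6) = √1,066,698.8 ≈ 1,032.81

1,033 bags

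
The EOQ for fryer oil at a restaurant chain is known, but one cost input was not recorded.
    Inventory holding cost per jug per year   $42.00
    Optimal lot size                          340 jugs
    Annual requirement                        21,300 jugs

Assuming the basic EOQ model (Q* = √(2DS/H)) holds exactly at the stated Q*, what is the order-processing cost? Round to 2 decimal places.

$113.97

Since Q* = (2DS/H)^½, squaring gives Q*²·H = 2DS.
S = Q²H / (2D) = 340² × 42 / (2 × 21,300) = 113.9718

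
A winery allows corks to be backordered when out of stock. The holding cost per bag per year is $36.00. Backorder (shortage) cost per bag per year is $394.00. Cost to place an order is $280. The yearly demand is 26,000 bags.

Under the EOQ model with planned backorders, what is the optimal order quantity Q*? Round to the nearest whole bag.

Basic EOQ = √(2·26,000·280/36) = 635.959
Backorder adjustment √((H+b)/b) = √((36+394)/394) = 1.0447
Q* = 635.959 × 1.0447 ≈ 664.38

664 bags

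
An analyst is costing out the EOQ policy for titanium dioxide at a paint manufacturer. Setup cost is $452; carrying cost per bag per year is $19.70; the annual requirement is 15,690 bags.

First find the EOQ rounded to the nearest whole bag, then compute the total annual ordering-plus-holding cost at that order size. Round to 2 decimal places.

EOQ = √(2DS/H) = √(2 × 15,690 × 452 / 19.7)
    = √(719,987.82) ≈ 848.52 → Q = 849 bags
Orders/yr = 15,690/849 = 18.481; ordering cost = 18.481 × $452 = $8,353.22
Average inventory = 849/2 = 424.5; holding cost = 424.5 × $19.7 = $8,362.65
Total = $8,353.22 + $8,362.65 = $16,715.87

$16,715.87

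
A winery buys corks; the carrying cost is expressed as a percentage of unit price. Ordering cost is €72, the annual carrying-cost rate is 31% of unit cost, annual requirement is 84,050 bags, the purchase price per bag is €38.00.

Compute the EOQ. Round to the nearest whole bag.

H = i·C = 0.31 × €38 = €11.7800 per bag-year
Optimal lot size Q* = (2 × 84,050 × €72 / €11.78)^½ ≈ 1,013.63

1,014 bags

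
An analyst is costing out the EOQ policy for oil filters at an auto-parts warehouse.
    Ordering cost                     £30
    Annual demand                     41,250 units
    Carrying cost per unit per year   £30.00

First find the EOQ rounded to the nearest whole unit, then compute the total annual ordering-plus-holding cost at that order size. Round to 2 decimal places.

Q* = √(2·D·S / H) = √(2·41,250·30 / 30) = √82,500.0 ≈ 287.23 → Q = 287 units
Annual ordering cost = (D/Q)·S = (41,250/287) × 30 = £4,311.85
Annual holding cost  = (Q/2)·H = (287/2) × 30 = £4,305.00
Total = £4,311.85 + £4,305.00 = £8,616.85

£8,616.85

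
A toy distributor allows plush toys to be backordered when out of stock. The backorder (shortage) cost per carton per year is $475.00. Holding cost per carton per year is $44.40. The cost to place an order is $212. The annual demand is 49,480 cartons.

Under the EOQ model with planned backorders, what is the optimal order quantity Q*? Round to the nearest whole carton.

Basic EOQ = √(2·49,480·212/44.4) = 687.395
Backorder adjustment √((H+b)/b) = √((44.4+475)/475) = 1.0457
Q* = 687.395 × 1.0457 ≈ 718.80

719 cartons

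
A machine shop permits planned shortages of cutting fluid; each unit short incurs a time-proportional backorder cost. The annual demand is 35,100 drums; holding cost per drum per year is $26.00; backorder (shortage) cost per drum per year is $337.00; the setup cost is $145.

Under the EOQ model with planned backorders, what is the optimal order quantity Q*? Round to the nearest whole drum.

649 drums

Basic EOQ = √(2·35,100·145/26) = 625.700
Backorder adjustment √((H+b)/b) = √((26+337)/337) = 1.0379
Q* = 625.700 × 1.0379 ≈ 649.39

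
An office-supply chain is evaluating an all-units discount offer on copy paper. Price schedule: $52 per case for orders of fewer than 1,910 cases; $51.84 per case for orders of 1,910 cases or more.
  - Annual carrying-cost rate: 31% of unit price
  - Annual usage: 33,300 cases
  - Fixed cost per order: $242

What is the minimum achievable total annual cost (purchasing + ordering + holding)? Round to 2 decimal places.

$1,745,838.39

H₁ = 31%×$52 = $16.1200;  H₂ = 31%×$51.84 = $16.0704
EOQ₁ = √(2×33,300×242/16.1200) = 999.91  (< 1,910, feasible at tier 1)
EOQ₂ = √(2×33,300×242/16.0704) = 1,001.46  (< 1,910 → use Q = 1,910 at tier-2 price)
TC(tier 1 (EOQ₁), Q≈999.9) = $1,747,718.60
TC(tier 2, Q≈1,910.0) = $1,745,838.39
Minimum at tier 2: $1,745,838.39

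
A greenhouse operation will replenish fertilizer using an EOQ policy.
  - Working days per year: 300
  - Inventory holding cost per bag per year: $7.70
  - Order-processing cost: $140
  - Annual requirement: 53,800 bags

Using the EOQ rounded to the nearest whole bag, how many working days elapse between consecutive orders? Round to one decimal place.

Optimal lot size Q* = (2 × 53,800 × $140 / $7.7)^½ ≈ 1,398.70 → Q = 1,399 bags
Days between orders = 300 / (D/Q) = 300 / 38.456 ≈ 7.801

7.8 days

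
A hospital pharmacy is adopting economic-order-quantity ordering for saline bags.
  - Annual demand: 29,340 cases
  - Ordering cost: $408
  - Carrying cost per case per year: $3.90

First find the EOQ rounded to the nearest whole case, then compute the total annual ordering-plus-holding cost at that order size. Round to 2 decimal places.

$9,662.90

Q* = √(2·D·S / H) = √(2·29,340·408 / 3.9) = √6,138,830.8 ≈ 2,477.67 → Q = 2,478 cases
Annual ordering cost = (D/Q)·S = (29,340/2,478) × 408 = $4,830.80
Annual holding cost  = (Q/2)·H = (2,478/2) × 3.9 = $4,832.10
Total = $4,830.80 + $4,832.10 = $9,662.90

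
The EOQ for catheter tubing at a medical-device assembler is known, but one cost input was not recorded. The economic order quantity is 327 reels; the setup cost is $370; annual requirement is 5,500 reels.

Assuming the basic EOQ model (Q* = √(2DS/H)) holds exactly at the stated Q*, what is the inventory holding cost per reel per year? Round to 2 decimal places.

$38.06

Since Q* = (2DS/H)^½, squaring gives Q*²·H = 2DS.
H = 2DS / Q² = 2 × 5,500 × 370 / 327² = 38.0626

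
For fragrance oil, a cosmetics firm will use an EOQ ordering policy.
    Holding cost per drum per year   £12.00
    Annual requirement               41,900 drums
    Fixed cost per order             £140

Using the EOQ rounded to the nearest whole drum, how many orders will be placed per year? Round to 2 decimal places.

42.37 orders per year

Optimal lot size Q* = (2 × 41,900 × £140 / £12)^½ ≈ 988.77 → Q = 989
N = D/Q = 41,900/989 ≈ 42.366 orders/yr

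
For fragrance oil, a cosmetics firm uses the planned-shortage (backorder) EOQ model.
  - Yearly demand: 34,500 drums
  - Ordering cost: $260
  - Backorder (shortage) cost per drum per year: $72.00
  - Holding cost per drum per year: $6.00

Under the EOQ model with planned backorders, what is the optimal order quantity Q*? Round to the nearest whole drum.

1,800 drums

Q* = √(2DS/H) · √((H + b)/b)
   = √(2 × 34,500 × 260 / 6) · √((6 + 72) / 72)
   = 1,729.162 × 1.0408 ≈ 1,799.77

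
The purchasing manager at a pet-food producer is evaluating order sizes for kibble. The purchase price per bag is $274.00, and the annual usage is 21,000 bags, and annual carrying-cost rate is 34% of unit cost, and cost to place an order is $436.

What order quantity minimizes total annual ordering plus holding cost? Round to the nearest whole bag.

443 bags

H = i·C = 0.34 × $274 = $93.1600 per bag-year
2DS/H = 2·21,000·436/93.16 = 196,565.05
EOQ = √196,565.05 ≈ 443.36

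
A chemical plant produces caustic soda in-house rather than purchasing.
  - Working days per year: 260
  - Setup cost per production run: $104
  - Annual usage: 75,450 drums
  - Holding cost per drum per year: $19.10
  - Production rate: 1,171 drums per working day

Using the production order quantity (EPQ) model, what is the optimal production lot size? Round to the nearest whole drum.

1,045 drums

d = 75,450/260 = 290.1923 drums/day;  effective holding cost H(1 − d/p) = 19.1·(1 − 290.1923/1171) = 14.36672
Q* = √(2DS / H_eff) = √(2·75,450·104 / 14.36672) ≈ 1,045.16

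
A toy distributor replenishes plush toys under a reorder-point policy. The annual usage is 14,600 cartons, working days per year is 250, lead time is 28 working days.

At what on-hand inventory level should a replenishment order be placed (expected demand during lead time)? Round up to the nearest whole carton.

1,636 cartons

Daily demand d = 14,600 / 250 = 58.400 cartons/day
Demand during lead time = 58.400 × 28 = 1,635.20
Reorder point = 1,635.20 → round up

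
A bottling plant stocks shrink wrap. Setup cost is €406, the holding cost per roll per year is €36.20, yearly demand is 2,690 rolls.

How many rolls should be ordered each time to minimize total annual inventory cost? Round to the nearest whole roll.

246 rolls

EOQ = √(2DS/H) = √(2 × 2,690 × 406 / 36.2)
    = √(60,339.23) ≈ 245.64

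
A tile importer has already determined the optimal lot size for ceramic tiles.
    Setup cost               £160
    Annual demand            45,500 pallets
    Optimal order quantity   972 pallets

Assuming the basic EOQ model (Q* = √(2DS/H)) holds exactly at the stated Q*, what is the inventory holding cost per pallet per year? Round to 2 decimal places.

EOQ relation: Q² = 2DS/H, so rearrange for the unknown.
H = 2DS / Q² = 2 × 45,500 × 160 / 972² = 15.4109

£15.41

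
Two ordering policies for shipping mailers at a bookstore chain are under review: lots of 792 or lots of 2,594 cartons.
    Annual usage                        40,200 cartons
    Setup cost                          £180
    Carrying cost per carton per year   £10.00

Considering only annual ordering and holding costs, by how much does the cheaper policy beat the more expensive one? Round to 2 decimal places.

Annual cost at Q: ordering D·S/Q plus holding Q·H/2.
TC(792) = (40,200/792)×180 + (792/2)×10 = £13,096.36
TC(2,594) = (40,200/2,594)×180 + (2,594/2)×10 = £15,759.51
Lots of 792 are cheaper by £2,663.15.

£2,663.15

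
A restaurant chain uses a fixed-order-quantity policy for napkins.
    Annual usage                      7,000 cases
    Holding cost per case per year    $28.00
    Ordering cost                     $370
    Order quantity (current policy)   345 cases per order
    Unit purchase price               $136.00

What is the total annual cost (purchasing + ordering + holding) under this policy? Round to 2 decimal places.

$964,337.25

Ordering: D/Q × S = 7,000/345 × $370 = $7,507.25
Holding:  Q/2 × H = 345/2 × $28 = $4,830.00
Purchase cost = D·C = 7,000 × 136 = $952,000.00
Total = $7,507.25 + $4,830.00 + $952,000.00 = $964,337.25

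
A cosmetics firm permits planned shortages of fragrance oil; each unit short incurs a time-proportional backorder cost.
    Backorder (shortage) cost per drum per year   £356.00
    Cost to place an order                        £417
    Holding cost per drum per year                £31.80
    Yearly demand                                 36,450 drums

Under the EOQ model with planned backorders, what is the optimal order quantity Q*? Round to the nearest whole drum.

Basic EOQ = √(2·36,450·417/31.8) = 977.728
Backorder adjustment √((H+b)/b) = √((31.8+356)/356) = 1.0437
Q* = 977.728 × 1.0437 ≈ 1,020.46

1,020 drums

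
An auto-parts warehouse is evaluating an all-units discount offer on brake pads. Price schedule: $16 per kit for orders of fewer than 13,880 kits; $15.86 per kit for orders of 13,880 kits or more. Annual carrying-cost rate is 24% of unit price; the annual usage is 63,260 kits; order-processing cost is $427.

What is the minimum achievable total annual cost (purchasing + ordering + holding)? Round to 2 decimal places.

$1,026,563.20

H₁ = 24%×$16 = $3.8400;  H₂ = 24%×$15.86 = $3.8064
EOQ₁ = √(2×63,260×427/3.8400) = 3,750.83  (< 13,880, feasible at tier 1)
EOQ₂ = √(2×63,260×427/3.8064) = 3,767.35  (< 13,880 → use Q = 13,880 at tier-2 price)
TC(tier 1 (EOQ₁), Q≈3,750.8) = $1,026,563.20
TC(tier 2, Q≈13,880.0) = $1,031,666.13
Minimum at tier 1 (EOQ₁): $1,026,563.20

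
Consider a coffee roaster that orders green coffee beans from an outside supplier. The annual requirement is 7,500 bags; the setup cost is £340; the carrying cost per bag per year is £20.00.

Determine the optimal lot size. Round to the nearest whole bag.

EOQ = √(2DS/H) = √(2 × 7,500 × 340 / 20)
    = √(255,000.00) ≈ 504.98

505 bags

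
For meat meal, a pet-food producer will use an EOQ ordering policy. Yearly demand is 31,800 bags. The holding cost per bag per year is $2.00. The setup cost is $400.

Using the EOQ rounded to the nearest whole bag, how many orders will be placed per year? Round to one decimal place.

8.9 orders per year

EOQ = √(2DS/H) = √(2 × 31,800 × 400 / 2)
    = √(12,720,000.00) ≈ 3,566.51 → Q = 3,567
Orders per year = D/Q = 31,800 / 3,567 = 8.915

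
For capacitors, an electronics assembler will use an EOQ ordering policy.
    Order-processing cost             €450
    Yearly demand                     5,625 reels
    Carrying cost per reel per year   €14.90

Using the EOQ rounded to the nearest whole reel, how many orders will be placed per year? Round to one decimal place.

9.6 orders per year

2DS/H = 2·5,625·450/14.9 = 339,765.10
EOQ = √339,765.10 ≈ 582.89 → Q = 583
N = D/Q = 5,625/583 ≈ 9.648 orders/yr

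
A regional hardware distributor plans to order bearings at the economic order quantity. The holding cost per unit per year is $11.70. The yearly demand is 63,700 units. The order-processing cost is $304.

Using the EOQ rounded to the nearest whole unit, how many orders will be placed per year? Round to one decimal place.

35.0 orders per year

EOQ = √(2DS/H) = √(2 × 63,700 × 304 / 11.7)
    = √(3,310,222.22) ≈ 1,819.40 → Q = 1,819
N = D/Q = 63,700/1,819 ≈ 35.019 orders/yr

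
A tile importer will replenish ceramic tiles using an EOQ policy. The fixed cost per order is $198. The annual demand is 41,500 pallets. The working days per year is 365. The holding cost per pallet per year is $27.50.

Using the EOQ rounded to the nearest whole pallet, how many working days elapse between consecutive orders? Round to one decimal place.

Optimal lot size Q* = (2 × 41,500 × $198 / $27.5)^½ ≈ 773.05 → Q = 773 pallets
T = Q/D × 365 days = 773/41,500 × 365 = 6.799 days

6.8 days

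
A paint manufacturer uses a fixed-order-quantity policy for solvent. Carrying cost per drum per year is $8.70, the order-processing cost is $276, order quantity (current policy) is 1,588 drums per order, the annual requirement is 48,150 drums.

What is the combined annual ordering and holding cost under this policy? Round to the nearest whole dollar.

$15,276

Orders/yr = 48,150/1,588 = 30.321; ordering cost = 30.321 × $276 = $8,368.64
Average inventory = 1,588/2 = 794; holding cost = 794 × $8.7 = $6,907.80
Total = $8,368.64 + $6,907.80 = $15,276.44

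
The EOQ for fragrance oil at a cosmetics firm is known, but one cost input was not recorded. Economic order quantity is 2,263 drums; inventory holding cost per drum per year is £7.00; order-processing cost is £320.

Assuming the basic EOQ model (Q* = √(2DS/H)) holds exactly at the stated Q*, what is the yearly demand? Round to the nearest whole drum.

From Q* = √(2DS/H) ⇒ Q*² = 2DS/H.
D = Q²H / (2S) = 2,263² × 7 / (2 × 320) = 56,012.79

56,013 drums per year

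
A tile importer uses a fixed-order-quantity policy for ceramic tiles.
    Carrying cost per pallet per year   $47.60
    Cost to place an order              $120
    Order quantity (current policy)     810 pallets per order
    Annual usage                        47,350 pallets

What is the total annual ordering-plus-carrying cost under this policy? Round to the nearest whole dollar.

$26,293

Ordering: D/Q × S = 47,350/810 × $120 = $7,014.81
Holding:  Q/2 × H = 810/2 × $47.6 = $19,278.00
Total = $7,014.81 + $19,278.00 = $26,292.81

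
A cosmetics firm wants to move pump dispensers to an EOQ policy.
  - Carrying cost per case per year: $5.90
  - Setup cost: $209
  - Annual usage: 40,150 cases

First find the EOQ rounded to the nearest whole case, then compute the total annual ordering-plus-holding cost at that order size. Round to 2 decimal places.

Optimal lot size Q* = (2 × 40,150 × $209 / $5.9)^½ ≈ 1,686.57 → Q = 1,687 cases
Orders/yr = 40,150/1,687 = 23.800; ordering cost = 23.800 × $209 = $4,974.13
Average inventory = 1,687/2 = 843.5; holding cost = 843.5 × $5.9 = $4,976.65
Total = $4,974.13 + $4,976.65 = $9,950.78

$9,950.78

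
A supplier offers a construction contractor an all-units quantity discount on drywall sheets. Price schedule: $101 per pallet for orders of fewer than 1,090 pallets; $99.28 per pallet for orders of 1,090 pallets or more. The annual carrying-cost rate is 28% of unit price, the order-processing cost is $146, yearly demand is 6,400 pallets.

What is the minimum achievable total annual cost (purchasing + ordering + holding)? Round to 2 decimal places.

$651,399.38

H₁ = 28%×$101 = $28.2800;  H₂ = 28%×$99.28 = $27.7984
EOQ₁ = √(2×6,400×146/28.2800) = 257.06  (< 1,090, feasible at tier 1)
EOQ₂ = √(2×6,400×146/27.7984) = 259.28  (< 1,090 → use Q = 1,090 at tier-2 price)
TC(tier 1 (EOQ₁), Q≈257.1) = $653,669.78
TC(tier 2, Q≈1,090.0) = $651,399.38
Minimum at tier 2: $651,399.38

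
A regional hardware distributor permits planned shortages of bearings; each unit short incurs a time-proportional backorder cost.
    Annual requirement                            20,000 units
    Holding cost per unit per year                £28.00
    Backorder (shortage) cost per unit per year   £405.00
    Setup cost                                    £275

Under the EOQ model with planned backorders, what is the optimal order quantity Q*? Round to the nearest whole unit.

648 units

Q* = √(2DS/H) · √((H + b)/b)
   = √(2 × 20,000 × 275 / 28) · √((28 + 405) / 405)
   = 626.783 × 1.0340 ≈ 648.09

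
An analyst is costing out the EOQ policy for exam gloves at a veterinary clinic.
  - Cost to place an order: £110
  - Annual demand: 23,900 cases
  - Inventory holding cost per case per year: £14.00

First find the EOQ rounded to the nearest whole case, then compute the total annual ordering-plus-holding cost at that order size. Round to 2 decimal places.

2DS/H = 2·23,900·110/14 = 375,571.43
EOQ = √375,571.43 ≈ 612.84 → Q = 613 cases
Annual ordering cost = (D/Q)·S = (23,900/613) × 110 = £4,288.74
Annual holding cost  = (Q/2)·H = (613/2) × 14 = £4,291.00
Total = £4,288.74 + £4,291.00 = £8,579.74

£8,579.74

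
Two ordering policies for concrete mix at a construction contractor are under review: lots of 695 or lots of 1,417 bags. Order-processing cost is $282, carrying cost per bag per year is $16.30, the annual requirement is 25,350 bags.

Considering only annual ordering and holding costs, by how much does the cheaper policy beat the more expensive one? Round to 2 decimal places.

TC(Q) = (D/Q)S + (Q/2)H
TC(695) = (25,350/695)×282 + (695/2)×16.3 = $15,950.15
TC(1,417) = (25,350/1,417)×282 + (1,417/2)×16.3 = $16,593.50
Lots of 695 are cheaper by $643.35.

$643.35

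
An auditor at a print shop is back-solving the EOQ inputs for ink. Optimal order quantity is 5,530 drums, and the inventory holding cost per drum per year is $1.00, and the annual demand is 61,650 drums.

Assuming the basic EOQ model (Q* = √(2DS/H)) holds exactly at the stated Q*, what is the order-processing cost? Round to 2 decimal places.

EOQ relation: Q² = 2DS/H, so rearrange for the unknown.
S = Q²H / (2D) = 5,530² × 1 / (2 × 61,650) = 248.0203

$248.02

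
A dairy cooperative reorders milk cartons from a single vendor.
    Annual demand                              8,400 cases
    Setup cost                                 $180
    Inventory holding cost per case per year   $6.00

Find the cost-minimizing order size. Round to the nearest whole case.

710 cases

Optimal lot size Q* = (2 × 8,400 × $180 / $6)^½ ≈ 709.93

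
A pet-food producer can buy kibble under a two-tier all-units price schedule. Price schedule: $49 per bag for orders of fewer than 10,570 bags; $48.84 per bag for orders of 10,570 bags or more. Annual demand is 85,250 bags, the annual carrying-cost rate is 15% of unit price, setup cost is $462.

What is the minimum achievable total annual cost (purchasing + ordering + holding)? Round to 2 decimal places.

$4,201,311.73

H₁ = 15%×$49 = $7.3500;  H₂ = 15%×$48.84 = $7.3260
EOQ₁ = √(2×85,250×462/7.3500) = 3,273.70  (< 10,570, feasible at tier 1)
EOQ₂ = √(2×85,250×462/7.3260) = 3,279.06  (< 10,570 → use Q = 10,570 at tier-2 price)
TC(tier 1 (EOQ₁), Q≈3,273.7) = $4,201,311.73
TC(tier 2, Q≈10,570.0) = $4,206,054.07
Minimum at tier 1 (EOQ₁): $4,201,311.73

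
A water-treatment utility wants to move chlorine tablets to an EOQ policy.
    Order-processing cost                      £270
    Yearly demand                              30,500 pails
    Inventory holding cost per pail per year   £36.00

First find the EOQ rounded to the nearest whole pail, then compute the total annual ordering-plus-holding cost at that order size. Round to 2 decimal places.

£24,349.95

2DS/H = 2·30,500·270/36 = 457,500.00
EOQ = √457,500.00 ≈ 676.39 → Q = 676 pails
Ordering: D/Q × S = 30,500/676 × £270 = £12,181.95
Holding:  Q/2 × H = 676/2 × £36 = £12,168.00
Total = £12,181.95 + £12,168.00 = £24,349.95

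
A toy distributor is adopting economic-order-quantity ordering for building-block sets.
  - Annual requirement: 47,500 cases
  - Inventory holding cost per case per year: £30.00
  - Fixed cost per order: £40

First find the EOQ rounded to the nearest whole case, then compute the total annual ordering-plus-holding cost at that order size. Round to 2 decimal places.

£10,677.08

Optimal lot size Q* = (2 × 47,500 × £40 / £30)^½ ≈ 355.90 → Q = 356 cases
Ordering: D/Q × S = 47,500/356 × £40 = £5,337.08
Holding:  Q/2 × H = 356/2 × £30 = £5,340.00
Total = £5,337.08 + £5,340.00 = £10,677.08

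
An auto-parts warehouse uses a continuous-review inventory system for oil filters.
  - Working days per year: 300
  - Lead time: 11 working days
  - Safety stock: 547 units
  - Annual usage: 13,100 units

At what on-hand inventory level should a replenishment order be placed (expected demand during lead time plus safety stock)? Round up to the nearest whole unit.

Daily demand d = 13,100 / 300 = 43.667 units/day
Demand during lead time = 43.667 × 11 = 480.33
Reorder point = 480.33 + 547 = 1,027.33 → round up

1,028 units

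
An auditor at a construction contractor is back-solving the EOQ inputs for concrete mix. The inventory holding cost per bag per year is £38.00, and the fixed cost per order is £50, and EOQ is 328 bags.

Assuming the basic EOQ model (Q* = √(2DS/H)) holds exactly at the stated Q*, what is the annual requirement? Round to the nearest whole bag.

From Q* = √(2DS/H) ⇒ Q*² = 2DS/H.
D = Q²H / (2S) = 328² × 38 / (2 × 50) = 40,881.92

40,882 bags per year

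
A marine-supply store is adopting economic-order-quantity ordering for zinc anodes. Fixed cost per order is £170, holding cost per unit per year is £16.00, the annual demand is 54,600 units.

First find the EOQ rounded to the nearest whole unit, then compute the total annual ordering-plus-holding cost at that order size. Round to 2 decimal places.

Optimal lot size Q* = (2 × 54,600 × £170 / £16)^½ ≈ 1,077.15 → Q = 1,077 units
Ordering: D/Q × S = 54,600/1,077 × £170 = £8,618.38
Holding:  Q/2 × H = 1,077/2 × £16 = £8,616.00
Total = £8,618.38 + £8,616.00 = £17,234.38

£17,234.38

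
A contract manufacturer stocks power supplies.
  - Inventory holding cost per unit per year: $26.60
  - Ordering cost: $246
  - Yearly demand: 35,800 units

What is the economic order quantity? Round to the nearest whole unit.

Q* = √(2·D·S / H) = √(2·35,800·246 / 26.6) = √662,165.4 ≈ 813.74

814 units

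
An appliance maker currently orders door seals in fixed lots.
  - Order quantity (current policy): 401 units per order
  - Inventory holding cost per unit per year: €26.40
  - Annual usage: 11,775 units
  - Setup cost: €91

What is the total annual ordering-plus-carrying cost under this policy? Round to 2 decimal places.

Annual ordering cost = (D/Q)·S = (11,775/401) × 91 = €2,672.13
Annual holding cost  = (Q/2)·H = (401/2) × 26.4 = €5,293.20
Total = €2,672.13 + €5,293.20 = €7,965.33

€7,965.33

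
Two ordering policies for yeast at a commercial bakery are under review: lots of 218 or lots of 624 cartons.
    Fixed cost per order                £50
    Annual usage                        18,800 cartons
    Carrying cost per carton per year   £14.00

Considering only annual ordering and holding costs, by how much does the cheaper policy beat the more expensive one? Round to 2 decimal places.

£36.48

Annual cost at Q: ordering D·S/Q plus holding Q·H/2.
TC(218) = (18,800/218)×50 + (218/2)×14 = £5,837.93
TC(624) = (18,800/624)×50 + (624/2)×14 = £5,874.41
Cheaper: Q = 218.  Difference = £36.48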